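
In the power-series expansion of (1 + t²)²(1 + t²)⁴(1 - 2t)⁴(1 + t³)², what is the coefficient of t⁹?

112

(1 + t²)² has coefficients 1,0,2,0,1 for degrees 0…4.
(1 + t²)⁴ has coefficients 1,0,4,0,6,0,4,0,1,0 for degrees 0…9.
Multiplying by (1 - 2t)⁴ gives running coefficients 1,-8,28,-64,118,-176,212,-224,193,-136 for degrees 0…9.
Finally multiplying by (1 + t³)², the product of all factors after the first has coefficients 1,-8,28,-62,102,-120,85,4,-131,224 for degrees 0…9.
[t⁹] = 1·224 + 2·4 + 1·(-120) = 112.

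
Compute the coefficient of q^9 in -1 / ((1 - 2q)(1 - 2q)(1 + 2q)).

The denominator gives the recurrence a_n = 2a_(n−1) + 4a_(n−2) − 8a_(n−3) for n ≥ 3; the numerator fixes a_0 = -1, a_1 = -2, a_2 = -8.
Iterating: -1, -2, -8, -16, -48, -96, -256, -512, -1280, -2560, so a_9 = -2560.

-2560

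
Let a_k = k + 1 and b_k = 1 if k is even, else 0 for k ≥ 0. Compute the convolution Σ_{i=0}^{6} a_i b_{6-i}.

16

The convolution is the x^6 coefficient of A(x)B(x).
Σ = 1·1 + 2·0 + 3·1 + 4·0 + 5·1 + 6·0 + 7·1 = 16.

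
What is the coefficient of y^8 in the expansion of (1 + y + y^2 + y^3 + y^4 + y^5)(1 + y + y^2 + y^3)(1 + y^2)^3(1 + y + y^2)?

78

(1 + y + y^2 + y^3 + y^4 + y^5) has coefficients 1,1,1,1,1,1 for degrees 0…5.
(1 + y + y^2 + y^3) has coefficients 1,1,1,1,0,0,0,0,0 for degrees 0…8.
Multiplying by (1 + y^2)^3 gives running coefficients 1,1,4,4,6,6,4,4,1 for degrees 0…8.
Finally multiplying by (1 + y + y^2), the product of all factors after the first has coefficients 1,2,6,9,14,16,16,14,9 for degrees 0…8.
[y^8] = 1·9 + 1·14 + 1·16 + 1·16 + 1·14 + 1·9 = 78.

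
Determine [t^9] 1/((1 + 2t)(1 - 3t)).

Partial fractions give a closed form: a_n = (2/5)·(-2)^n + (3/5)·3^n.
At n = 9: a_9 = 11605.

11605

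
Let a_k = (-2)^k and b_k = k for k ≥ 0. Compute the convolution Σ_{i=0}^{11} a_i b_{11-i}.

Write out a_i and b_{11-i} for i = 0,…,11 and sum the products.
Σ = 1·11 − 2·10 + 4·9 − 8·8 + 16·7 − 32·6 + 64·5 − 128·4 + 256·3 − 512·2 + 1024·1 − 2048·0 = 459.

459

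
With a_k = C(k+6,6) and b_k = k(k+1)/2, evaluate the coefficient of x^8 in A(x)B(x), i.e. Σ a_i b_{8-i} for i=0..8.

The convolution is the t^8 coefficient of A(t)B(t).
Σ = 1·36 + 7·28 + 28·21 + 84·15 + 210·10 + 462·6 + 924·3 + 1716·1 + 3003·0 = 11440.

11440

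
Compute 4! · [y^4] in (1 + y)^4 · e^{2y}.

The EGF product rule gives c_4 = Σ_{k_1+k_2=4} C(4; k_1,k_2) · ∏ g_i(k_i), where (1+y)^4 gives the falling factorial (4)_k; e^{2y} gives (2)^k.
g_1(k) for k = 0…4: 1, 4, 12, 24, 24.
g_2(k) for k = 0…4: 1, 2, 4, 8, 16.
c_4 = Σ_k C(4,k)·g_1(k)·g_2(4−k) = 1·1·16 + 4·4·8 + 6·12·4 + 4·24·2 + 1·24·1 = 16 + 128 + 288 + 192 + 24 = 648.

648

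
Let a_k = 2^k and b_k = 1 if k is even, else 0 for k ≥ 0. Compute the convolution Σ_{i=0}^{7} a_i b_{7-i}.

170

The convolution is the x^7 coefficient of A(x)B(x).
Σ = 1·0 + 2·1 + 4·0 + 8·1 + 16·0 + 32·1 + 64·0 + 128·1 = 170.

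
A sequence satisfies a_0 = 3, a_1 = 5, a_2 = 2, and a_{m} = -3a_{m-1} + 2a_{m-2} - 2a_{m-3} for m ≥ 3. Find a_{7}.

-100

The ordinary generating function has denominator 1 + 3x - 2x^2 + 2x^3.
Iterating the recurrence: a_0,…,a_{7} = 3, 5, 2, -2, 0, -8, 28, -100.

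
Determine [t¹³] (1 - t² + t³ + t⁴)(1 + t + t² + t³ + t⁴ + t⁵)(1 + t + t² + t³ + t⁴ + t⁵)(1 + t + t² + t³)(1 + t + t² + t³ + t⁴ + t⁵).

168

(1 - t² + t³ + t⁴) has coefficients 1,0,-1,1,1 for degrees 0…4.
(1 + t + t² + t³ + t⁴ + t⁵) has coefficients 1,1,1,1,1,1,0,0,0,0,0,0,0,0 for degrees 0…13.
Multiplying by (1 + t + t² + t³ + t⁴ + t⁵) gives running coefficients 1,2,3,4,5,6,5,4,3,2,1,0,0,0 for degrees 0…13.
Multiplying by (1 + t + t² + t³) gives running coefficients 1,3,6,10,14,18,20,20,18,14,10,6,3,1 for degrees 0…13.
Finally multiplying by (1 + t + t² + t³ + t⁴ + t⁵), the product of all factors after the first has coefficients 1,4,10,20,34,52,71,88,100,104,100,88,71,52 for degrees 0…13.
[t¹³] = 1·52 − 1·88 + 1·100 + 1·104 = 168.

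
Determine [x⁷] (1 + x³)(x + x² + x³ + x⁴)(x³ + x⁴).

(1 + x³) has coefficients 1,0,0,1 for degrees 0…3.
(x + x² + x³ + x⁴) has coefficients 0,1,1,1,1,0,0,0 for degrees 0…7.
Finally multiplying by (x³ + x⁴), the product of all factors after the first has coefficients 0,0,0,0,1,2,2,2 for degrees 0…7.
[x⁷] = 1·2 + 1·1 = 3.

3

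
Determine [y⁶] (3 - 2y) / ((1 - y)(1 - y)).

9

The denominator gives the recurrence a_n = 2a_(n−1) − a_(n−2) for n ≥ 3; the numerator fixes a_0 = 3, a_1 = 4, a_2 = 5.
Iterating: 3, 4, 5, 6, 7, 8, 9, so a_6 = 9.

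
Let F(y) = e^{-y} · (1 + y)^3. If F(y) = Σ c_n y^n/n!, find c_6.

The EGF product rule gives c_6 = Σ_{k_1+k_2=6} C(6; k_1,k_2) · ∏ g_i(k_i), where e^{-y} gives (-1)^k; (1+y)^3 gives the falling factorial (3)_k.
g_1(k) for k = 0…6: 1, -1, 1, -1, 1, -1, 1.
g_2(k) for k = 0…6: 1, 3, 6, 6, 0, 0, 0.
c_6 = Σ_k C(6,k)·g_1(k)·g_2(6−k) = 20·(-1)·6 + 15·1·6 + 6·(-1)·3 + 1·1·1 = −120 + 90 − 18 + 1 = -47.

-47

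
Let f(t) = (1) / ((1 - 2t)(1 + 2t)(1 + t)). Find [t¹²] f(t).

Partial fractions give a closed form: a_n = (1/3)·2^n + (1)·(-2)^n + (-1/3)·(-1)^n.
At n = 12: a_12 = 5461.

5461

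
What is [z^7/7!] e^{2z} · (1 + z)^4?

The EGF product rule gives c_7 = Σ_{k_1+k_2=7} C(7; k_1,k_2) · ∏ g_i(k_i), where e^{2z} gives (2)^k; (1+z)^4 gives the falling factorial (4)_k.
g_1(k) for k = 0…7: 1, 2, 4, 8, 16, 32, 64, 128.
g_2(k) for k = 0…7: 1, 4, 12, 24, 24, 0, 0, 0.
c_7 = Σ_k C(7,k)·g_1(k)·g_2(7−k) = 35·8·24 + 35·16·24 + 21·32·12 + 7·64·4 + 1·128·1 = 6720 + 13440 + 8064 + 1792 + 128 = 30144.

30144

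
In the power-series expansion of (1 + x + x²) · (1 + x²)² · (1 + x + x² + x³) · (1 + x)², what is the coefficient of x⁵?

(1 + x + x²) has coefficients 1,1,1 for degrees 0…2.
(1 + x²)² has coefficients 1,0,2,0,1,0 for degrees 0…5.
Multiplying by (1 + x + x² + x³) gives running coefficients 1,1,3,3,3,3 for degrees 0…5.
Finally multiplying by (1 + x)², the product of all factors after the first has coefficients 1,3,6,10,12,12 for degrees 0…5.
[x⁵] = 1·12 + 1·12 + 1·10 = 34.

34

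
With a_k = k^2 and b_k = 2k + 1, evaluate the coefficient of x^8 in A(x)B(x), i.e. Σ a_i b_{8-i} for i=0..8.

This is [x^8] in the product of the two ordinary generating functions.
Σ = 0·17 + 1·15 + 4·13 + 9·11 + 16·9 + 25·7 + 36·5 + 49·3 + 64·1 = 876.

876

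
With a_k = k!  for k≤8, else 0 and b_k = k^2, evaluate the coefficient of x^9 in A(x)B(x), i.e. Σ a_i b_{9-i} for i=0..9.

This is [x^9] in the product of the two ordinary generating functions.
Σ = 1·81 + 1·64 + 2·49 + 6·36 + 24·25 + 120·16 + 720·9 + 5040·4 + 40320·1 + 0·0 = 69939.

69939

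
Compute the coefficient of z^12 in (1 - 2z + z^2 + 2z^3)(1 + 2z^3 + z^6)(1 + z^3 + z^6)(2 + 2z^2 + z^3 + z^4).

(1 - 2z + z^2 + 2z^3) has coefficients 1,-2,1,2 for degrees 0…3.
(1 + 2z^3 + z^6) has coefficients 1,0,0,2,0,0,1,0,0,0,0,0,0 for degrees 0…12.
Multiplying by (1 + z^3 + z^6) gives running coefficients 1,0,0,3,0,0,4,0,0,3,0,0,1 for degrees 0…12.
Finally multiplying by (2 + 2z^2 + z^3 + z^4), the product of all factors after the first has coefficients 2,0,2,7,1,6,11,3,8,10,4,6,5 for degrees 0…12.
[z^12] = 1·5 − 2·6 + 1·4 + 2·10 = 17.

17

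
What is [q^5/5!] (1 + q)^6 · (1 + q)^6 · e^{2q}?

278192

The EGF product rule gives c_5 = Σ_{k_1+k_2+k_3=5} C(5; k_1,k_2,k_3) · ∏ g_i(k_i), where (1+q)^6 gives the falling factorial (6)_k; (1+q)^6 gives the falling factorial (6)_k; e^{2q} gives (2)^k.
g_1(k) for k = 0…5: 1, 6, 30, 120, 360, 720.
g_2(k) for k = 0…5: 1, 6, 30, 120, 360, 720.
g_3(k) for k = 0…5: 1, 2, 4, 8, 16, 32.
First combine the last two factors: h(k) = Σ_j C(k,j)·g_2(j)·g_3(k−j) for k = 0…5: 1, 8, 58, 380, 2248, 12032.
c_5 = Σ_k C(5,k)·g_1(k)·h(5−k) = 1·1·12032 + 5·6·2248 + 10·30·380 + 10·120·58 + 5·360·8 + 1·720·1 = 12032 + 67440 + 114000 + 69600 + 14400 + 720 = 278192.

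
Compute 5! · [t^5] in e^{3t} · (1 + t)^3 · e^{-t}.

992

The EGF product rule gives c_5 = Σ_{k_1+k_2+k_3=5} C(5; k_1,k_2,k_3) · ∏ g_i(k_i), where e^{3t} gives (3)^k; (1+t)^3 gives the falling factorial (3)_k; e^{-t} gives (-1)^k.
g_1(k) for k = 0…5: 1, 3, 9, 27, 81, 243.
g_2(k) for k = 0…5: 1, 3, 6, 6, 0, 0.
g_3(k) for k = 0…5: 1, -1, 1, -1, 1, -1.
First combine the last two factors: h(k) = Σ_j C(k,j)·g_2(j)·g_3(k−j) for k = 0…5: 1, 2, 1, -4, 1, 14.
c_5 = Σ_k C(5,k)·g_1(k)·h(5−k) = 1·1·14 + 5·3·1 + 10·9·(-4) + 10·27·1 + 5·81·2 + 1·243·1 = 14 + 15 − 360 + 270 + 810 + 243 = 992.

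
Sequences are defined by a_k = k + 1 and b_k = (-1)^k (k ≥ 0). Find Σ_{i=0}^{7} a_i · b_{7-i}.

4

The convolution is the t^7 coefficient of A(t)B(t).
Σ = 1·(-1) + 2·1 + 3·(-1) + 4·1 + 5·(-1) + 6·1 + 7·(-1) + 8·1 = 4.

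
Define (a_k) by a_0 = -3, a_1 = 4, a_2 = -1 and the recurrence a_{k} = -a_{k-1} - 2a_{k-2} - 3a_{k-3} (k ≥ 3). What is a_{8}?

The ordinary generating function has denominator 1 + t + 2t^2 + 3t^3.
Iterating the recurrence: a_0,…,a_{8} = -3, 4, -1, 2, -12, 11, 7, 7, -54.

-54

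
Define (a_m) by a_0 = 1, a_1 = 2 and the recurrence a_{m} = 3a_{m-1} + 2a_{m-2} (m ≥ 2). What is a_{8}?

16084

The ordinary generating function has denominator 1 - 3z - 2z^2.
Iterating the recurrence: a_0,…,a_{8} = 1, 2, 8, 28, 100, 356, 1268, 4516, 16084.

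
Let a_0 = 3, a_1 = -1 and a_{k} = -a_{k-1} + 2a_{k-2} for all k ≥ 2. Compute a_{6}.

The ordinary generating function has denominator 1 + z - 2z^2.
Iterating the recurrence: a_0,…,a_{6} = 3, -1, 7, -9, 23, -41, 87.

87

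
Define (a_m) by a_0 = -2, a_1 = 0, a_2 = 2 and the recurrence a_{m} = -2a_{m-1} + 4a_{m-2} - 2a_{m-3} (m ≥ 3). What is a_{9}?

-2720

The ordinary generating function has denominator 1 + 2q - 4q^2 + 2q^3.
Iterating the recurrence: a_0,…,a_{9} = -2, 0, 2, 0, 8, -20, 72, -240, 808, -2720.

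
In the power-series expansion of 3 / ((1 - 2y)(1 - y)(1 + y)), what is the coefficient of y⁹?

2046

The denominator gives the recurrence a_n = 2a_(n−1) + a_(n−2) − 2a_(n−3) for n ≥ 3; the numerator fixes a_0 = 3, a_1 = 6, a_2 = 15.
Iterating: 3, 6, 15, 30, 63, 126, 255, 510, 1023, 2046, so a_9 = 2046.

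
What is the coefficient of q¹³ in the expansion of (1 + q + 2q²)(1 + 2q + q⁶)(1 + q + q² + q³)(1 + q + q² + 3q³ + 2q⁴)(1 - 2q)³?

-47

(1 + q + 2q²) has coefficients 1,1,2 for degrees 0…2.
(1 + 2q + q⁶) has coefficients 1,2,0,0,0,0,1,0,0,0,0,0,0,0 for degrees 0…13.
Multiplying by (1 + q + q² + q³) gives running coefficients 1,3,3,3,2,0,1,1,1,1,0,0,0,0 for degrees 0…13.
Multiplying by (1 + q + q² + 3q³ + 2q⁴) gives running coefficients 1,4,7,12,19,20,18,14,7,6,7,6,5,2 for degrees 0…13.
Finally multiplying by (1 - 2q)³, the product of all factors after the first has coefficients 1,-2,-5,10,-1,-6,30,-6,-21,-12,-57,-20,5,-12 for degrees 0…13.
[q¹³] = 1·(-12) + 1·5 + 2·(-20) = -47.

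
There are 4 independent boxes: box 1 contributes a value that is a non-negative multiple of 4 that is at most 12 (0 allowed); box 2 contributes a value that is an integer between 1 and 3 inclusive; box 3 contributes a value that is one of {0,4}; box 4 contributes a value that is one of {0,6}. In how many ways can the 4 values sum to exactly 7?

3

The generating function for the choices is (1 + q⁴ + q⁸ + q¹²)·(q + q² + q³)·(1 + q⁴)·(1 + q⁶); the count is [q⁷].
(1 + q⁴ + q⁸ + q¹²) has coefficients 1,0,0,0,1,0,0,0 for degrees 0…7.
(q + q² + q³) has coefficients 0,1,1,1,0,0,0,0 for degrees 0…7.
Multiplying by (1 + q⁴) gives running coefficients 0,1,1,1,0,1,1,1 for degrees 0…7.
Finally multiplying by (1 + q⁶), the product of all factors after the first has coefficients 0,1,1,1,0,1,1,2 for degrees 0…7.
[q⁷] = 1·2 + 1·1 = 3.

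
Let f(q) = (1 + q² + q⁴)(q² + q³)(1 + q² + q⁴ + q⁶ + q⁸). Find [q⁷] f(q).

(1 + q² + q⁴) has coefficients 1,0,1,0,1 for degrees 0…4.
(q² + q³) has coefficients 0,0,1,1,0,0,0,0 for degrees 0…7.
Finally multiplying by (1 + q² + q⁴ + q⁶ + q⁸), the product of all factors after the first has coefficients 0,0,1,1,1,1,1,1 for degrees 0…7.
[q⁷] = 1·1 + 1·1 + 1·1 = 3.

3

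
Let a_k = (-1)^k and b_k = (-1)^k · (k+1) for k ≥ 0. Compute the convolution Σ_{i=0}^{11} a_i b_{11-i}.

-78

Write out a_i and b_{11-i} for i = 0,…,11 and sum the products.
Σ = 1·(-12) − 1·11 + 1·(-10) − 1·9 + 1·(-8) − 1·7 + 1·(-6) − 1·5 + 1·(-4) − 1·3 + 1·(-2) − 1·1 = -78.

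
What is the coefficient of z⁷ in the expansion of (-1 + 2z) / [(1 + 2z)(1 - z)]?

171

Partial fractions give a closed form: a_n = (-4/3)·(-2)^n + (1/3)·1^n.
At n = 7: a_7 = 171.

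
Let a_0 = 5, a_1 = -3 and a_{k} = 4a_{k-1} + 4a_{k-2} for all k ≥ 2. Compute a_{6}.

The ordinary generating function has denominator 1 - 4t - 4t^2.
Iterating the recurrence: a_0,…,a_{6} = 5, -3, 8, 20, 112, 528, 2560.

2560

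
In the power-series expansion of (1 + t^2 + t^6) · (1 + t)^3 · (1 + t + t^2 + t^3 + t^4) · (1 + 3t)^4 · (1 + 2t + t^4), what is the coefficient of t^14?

8731

(1 + t^2 + t^6) has coefficients 1,0,1,0,0,0,1 for degrees 0…6.
(1 + t)^3 has coefficients 1,3,3,1,0,0,0,0,0,0,0,0,0,0,0 for degrees 0…14.
Multiplying by (1 + t + t^2 + t^3 + t^4) gives running coefficients 1,4,7,8,8,7,4,1,0,0,0,0,0,0,0 for degrees 0…14.
Multiplying by (1 + 3t)^4 gives running coefficients 1,16,109,416,995,1615,1951,1939,1632,1053,432,81,0,0,0 for degrees 0…14.
Finally multiplying by (1 + 2t + t^4), the product of all factors after the first has coefficients 1,18,141,634,1828,3621,5290,6257,6505,5932,4489,2884,1794,1053,432 for degrees 0…14.
[t^14] = 1·432 + 1·1794 + 1·6505 = 8731.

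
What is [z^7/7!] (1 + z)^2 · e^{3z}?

The EGF product rule gives c_7 = Σ_{k_1+k_2=7} C(7; k_1,k_2) · ∏ g_i(k_i), where (1+z)^2 gives the falling factorial (2)_k; e^{3z} gives (3)^k.
g_1(k) for k = 0…7: 1, 2, 2, 0, 0, 0, 0, 0.
g_2(k) for k = 0…7: 1, 3, 9, 27, 81, 243, 729, 2187.
c_7 = Σ_k C(7,k)·g_1(k)·g_2(7−k) = 1·1·2187 + 7·2·729 + 21·2·243 = 2187 + 10206 + 10206 = 22599.

22599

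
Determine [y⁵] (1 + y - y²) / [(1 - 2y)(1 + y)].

The denominator gives the recurrence a_n = a_(n−1) + 2a_(n−2) for n ≥ 3; the numerator fixes a_0 = 1, a_1 = 2, a_2 = 3.
Iterating: 1, 2, 3, 7, 13, 27, so a_5 = 27.

27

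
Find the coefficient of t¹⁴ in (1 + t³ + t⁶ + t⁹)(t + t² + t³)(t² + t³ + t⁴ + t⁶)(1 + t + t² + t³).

(1 + t³ + t⁶ + t⁹) has coefficients 1,0,0,1,0,0,1,0,0,1 for degrees 0…9.
(t + t² + t³) has coefficients 0,1,1,1,0,0,0,0,0,0,0,0,0,0,0 for degrees 0…14.
Multiplying by (t² + t³ + t⁴ + t⁶) gives running coefficients 0,0,0,1,2,3,2,2,1,1,0,0,0,0,0 for degrees 0…14.
Finally multiplying by (1 + t + t² + t³), the product of all factors after the first has coefficients 0,0,0,1,3,6,8,9,8,6,4,2,1,0,0 for degrees 0…14.
[t¹⁴] = 1·0 + 1·2 + 1·8 + 1·6 = 16.

16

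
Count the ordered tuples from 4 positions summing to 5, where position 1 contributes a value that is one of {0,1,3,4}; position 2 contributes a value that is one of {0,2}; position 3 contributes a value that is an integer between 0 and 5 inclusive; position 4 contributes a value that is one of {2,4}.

The generating function for the choices is (1 + q + q^3 + q^4)·(1 + q^2)·(1 + q + q^2 + q^3 + q^4 + q^5)·(q^2 + q^4); the count is [q^5].
(1 + q + q^3 + q^4) has coefficients 1,1,0,1,1 for degrees 0…4.
(1 + q^2) has coefficients 1,0,1,0,0,0 for degrees 0…5.
Multiplying by (1 + q + q^2 + q^3 + q^4 + q^5) gives running coefficients 1,1,2,2,2,2 for degrees 0…5.
Finally multiplying by (q^2 + q^4), the product of all factors after the first has coefficients 0,0,1,1,3,3 for degrees 0…5.
[q^5] = 1·3 + 1·3 + 1·1 + 1·0 = 7.

7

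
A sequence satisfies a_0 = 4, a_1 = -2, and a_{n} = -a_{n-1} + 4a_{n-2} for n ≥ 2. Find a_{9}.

The ordinary generating function has denominator 1 + z - 4z^2.
Iterating the recurrence: a_0,…,a_{9} = 4, -2, 18, -26, 98, -202, 594, -1402, 3778, -9386.

-9386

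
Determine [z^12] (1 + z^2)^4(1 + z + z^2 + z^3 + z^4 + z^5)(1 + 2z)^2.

(1 + z^2)^4 has coefficients 1,0,4,0,6,0,4,0,1 for degrees 0…8.
(1 + z + z^2 + z^3 + z^4 + z^5) has coefficients 1,1,1,1,1,1,0,0,0,0,0,0,0 for degrees 0…12.
Finally multiplying by (1 + 2z)^2, the product of all factors after the first has coefficients 1,5,9,9,9,9,8,4,0,0,0,0,0 for degrees 0…12.
[z^12] = 1·0 + 4·0 + 6·0 + 4·8 + 1·9 = 41.

41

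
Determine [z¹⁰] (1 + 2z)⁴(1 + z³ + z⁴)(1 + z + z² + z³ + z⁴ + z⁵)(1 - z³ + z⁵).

57

(1 + 2z)⁴ has coefficients 1,8,24,32,16 for degrees 0…4.
(1 + z³ + z⁴) has coefficients 1,0,0,1,1,0,0,0,0,0,0 for degrees 0…10.
Multiplying by (1 + z + z² + z³ + z⁴ + z⁵) gives running coefficients 1,1,1,2,3,3,2,2,2,1,0 for degrees 0…10.
Finally multiplying by (1 - z³ + z⁵), the product of all factors after the first has coefficients 1,1,1,1,2,3,1,0,1,2,1 for degrees 0…10.
[z¹⁰] = 1·1 + 8·2 + 24·1 + 32·0 + 16·1 = 57.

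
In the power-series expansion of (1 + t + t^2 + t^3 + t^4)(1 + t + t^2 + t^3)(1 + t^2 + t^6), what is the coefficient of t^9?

(1 + t + t^2 + t^3 + t^4) has coefficients 1,1,1,1,1 for degrees 0…4.
(1 + t + t^2 + t^3) has coefficients 1,1,1,1,0,0,0,0,0,0 for degrees 0…9.
Finally multiplying by (1 + t^2 + t^6), the product of all factors after the first has coefficients 1,1,2,2,1,1,1,1,1,1 for degrees 0…9.
[t^9] = 1·1 + 1·1 + 1·1 + 1·1 + 1·1 = 5.

5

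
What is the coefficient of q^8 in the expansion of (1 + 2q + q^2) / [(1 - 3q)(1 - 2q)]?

33840

The denominator gives the recurrence a_n = 5a_(n−1) − 6a_(n−2) for n ≥ 3; the numerator fixes a_0 = 1, a_1 = 7, a_2 = 30.
Iterating: 1, 7, 30, 108, 360, 1152, 3600, 11088, 33840, so a_8 = 33840.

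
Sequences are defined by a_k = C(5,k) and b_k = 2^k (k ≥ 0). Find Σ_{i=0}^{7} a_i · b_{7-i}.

This is [x^7] in the product of the two ordinary generating functions.
Σ = 1·128 + 5·64 + 10·32 + 10·16 + 5·8 + 1·4 + 0·2 + 0·1 = 972.

972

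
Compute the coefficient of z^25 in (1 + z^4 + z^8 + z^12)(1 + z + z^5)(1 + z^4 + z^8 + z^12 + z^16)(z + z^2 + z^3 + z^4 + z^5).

12

(1 + z^4 + z^8 + z^12) has coefficients 1,0,0,0,1,0,0,0,1,0,0,0,1 for degrees 0…12.
(1 + z + z^5) has coefficients 1,1,0,0,0,1,0,0,0,0,0,0,0,0,0,0,0,0,0,0,0,0,0,0,0,0 for degrees 0…25.
Multiplying by (1 + z^4 + z^8 + z^12 + z^16) gives running coefficients 1,1,0,0,1,2,0,0,1,2,0,0,1,2,0,0,1,2,0,0,0,1,0,0,0,0 for degrees 0…25.
Finally multiplying by (z + z^2 + z^3 + z^4 + z^5), the product of all factors after the first has coefficients 0,1,2,2,2,3,4,3,3,4,5,3,3,4,5,3,3,4,5,3,3,3,3,1,1,1 for degrees 0…25.
[z^25] = 1·1 + 1·3 + 1·4 + 1·4 = 12.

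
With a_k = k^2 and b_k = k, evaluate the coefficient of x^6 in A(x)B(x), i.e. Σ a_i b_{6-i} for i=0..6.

The convolution is the t^6 coefficient of A(t)B(t).
Σ = 0·6 + 1·5 + 4·4 + 9·3 + 16·2 + 25·1 + 36·0 = 105.

105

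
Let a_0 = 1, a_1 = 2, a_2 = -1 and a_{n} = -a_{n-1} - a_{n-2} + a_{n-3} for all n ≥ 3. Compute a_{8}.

-11

The ordinary generating function has denominator 1 + q + q^2 - q^3.
Iterating the recurrence: a_0,…,a_{8} = 1, 2, -1, 0, 3, -4, 1, 6, -11.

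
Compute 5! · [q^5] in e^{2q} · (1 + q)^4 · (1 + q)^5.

The EGF product rule gives c_5 = Σ_{k_1+k_2+k_3=5} C(5; k_1,k_2,k_3) · ∏ g_i(k_i), where e^{2q} gives (2)^k; (1+q)^4 gives the falling factorial (4)_k; (1+q)^5 gives the falling factorial (5)_k.
g_1(k) for k = 0…5: 1, 2, 4, 8, 16, 32.
g_2(k) for k = 0…5: 1, 4, 12, 24, 24, 0.
g_3(k) for k = 0…5: 1, 5, 20, 60, 120, 120.
First combine the last two factors: h(k) = Σ_j C(k,j)·g_2(j)·g_3(k−j) for k = 0…5: 1, 9, 72, 504, 3024, 15120.
c_5 = Σ_k C(5,k)·g_1(k)·h(5−k) = 1·1·15120 + 5·2·3024 + 10·4·504 + 10·8·72 + 5·16·9 + 1·32·1 = 15120 + 30240 + 20160 + 5760 + 720 + 32 = 72032.

72032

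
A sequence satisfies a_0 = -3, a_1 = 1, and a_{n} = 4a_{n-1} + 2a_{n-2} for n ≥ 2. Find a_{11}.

The ordinary generating function has denominator 1 - 4q - 2q^2.
Iterating the recurrence: a_0,…,a_{11} = -3, 1, -2, -6, -28, -124, -552, -2456, -10928, -48624, -216352, -962656.

-962656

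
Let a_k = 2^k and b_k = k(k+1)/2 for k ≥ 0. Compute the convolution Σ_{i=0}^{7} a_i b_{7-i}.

This is [x^7] in the product of the two ordinary generating functions.
Σ = 1·28 + 2·21 + 4·15 + 8·10 + 16·6 + 32·3 + 64·1 + 128·0 = 466.

466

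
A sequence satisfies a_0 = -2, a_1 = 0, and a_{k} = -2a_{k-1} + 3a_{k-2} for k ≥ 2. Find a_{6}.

-366

The ordinary generating function has denominator 1 + 2y - 3y^2.
Iterating the recurrence: a_0,…,a_{6} = -2, 0, -6, 12, -42, 120, -366.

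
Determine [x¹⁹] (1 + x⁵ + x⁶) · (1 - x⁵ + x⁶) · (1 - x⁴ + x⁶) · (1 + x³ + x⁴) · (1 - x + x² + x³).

(1 + x⁵ + x⁶) has coefficients 1,0,0,0,0,1,1 for degrees 0…6.
(1 - x⁵ + x⁶) has coefficients 1,0,0,0,0,-1,1,0,0,0,0,0,0,0,0,0,0,0,0,0 for degrees 0…19.
Multiplying by (1 - x⁴ + x⁶) gives running coefficients 1,0,0,0,-1,-1,2,0,0,1,-1,-1,1,0,0,0,0,0,0,0 for degrees 0…19.
Multiplying by (1 + x³ + x⁴) gives running coefficients 1,0,0,1,0,-1,2,-1,-2,2,1,-1,2,0,-2,0,1,0,0,0 for degrees 0…19.
Finally multiplying by (1 - x + x² + x³), the product of all factors after the first has coefficients 1,-1,1,2,-1,0,4,-4,0,5,-4,-2,6,-2,-1,4,-1,-3,1,1 for degrees 0…19.
[x¹⁹] = 1·1 + 1·(-1) + 1·(-2) = -2.

-2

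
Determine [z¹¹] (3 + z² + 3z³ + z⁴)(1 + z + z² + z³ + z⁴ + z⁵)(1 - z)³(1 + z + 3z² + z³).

-4

(3 + z² + 3z³ + z⁴) has coefficients 3,0,1,3,1 for degrees 0…4.
(1 + z + z² + z³ + z⁴ + z⁵) has coefficients 1,1,1,1,1,1,0,0,0,0,0,0 for degrees 0…11.
Multiplying by (1 - z)³ gives running coefficients 1,-2,1,0,0,0,-1,2,-1,0,0,0 for degrees 0…11.
Finally multiplying by (1 + z + 3z² + z³), the product of all factors after the first has coefficients 1,-1,2,-4,1,1,-1,1,-2,4,-1,-1 for degrees 0…11.
[z¹¹] = 3·(-1) + 1·4 + 3·(-2) + 1·1 = -4.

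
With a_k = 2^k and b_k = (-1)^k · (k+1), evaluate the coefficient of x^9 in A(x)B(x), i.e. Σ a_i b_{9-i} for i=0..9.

This is [x^9] in the product of the two ordinary generating functions.
Σ = 1·(-10) + 2·9 + 4·(-8) + 8·7 + 16·(-6) + 32·5 + 64·(-4) + 128·3 + 256·(-2) + 512·1 = 224.

224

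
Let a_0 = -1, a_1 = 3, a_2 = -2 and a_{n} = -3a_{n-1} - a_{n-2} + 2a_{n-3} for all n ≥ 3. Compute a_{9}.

-723

The ordinary generating function has denominator 1 + 3q + q^2 - 2q^3.
Iterating the recurrence: a_0,…,a_{9} = -1, 3, -2, 1, 5, -20, 57, -141, 326, -723.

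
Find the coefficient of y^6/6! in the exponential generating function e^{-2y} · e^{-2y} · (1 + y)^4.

The EGF product rule gives c_6 = Σ_{k_1+k_2+k_3=6} C(6; k_1,k_2,k_3) · ∏ g_i(k_i), where e^{-2y} gives (-2)^k; e^{-2y} gives (-2)^k; (1+y)^4 gives the falling factorial (4)_k.
g_1(k) for k = 0…6: 1, -2, 4, -8, 16, -32, 64.
g_2(k) for k = 0…6: 1, -2, 4, -8, 16, -32, 64.
g_3(k) for k = 0…6: 1, 4, 12, 24, 24, 0, 0.
First combine the last two factors: h(k) = Σ_j C(k,j)·g_2(j)·g_3(k−j) for k = 0…6: 1, 2, 0, -8, 8, 48, -224.
c_6 = Σ_k C(6,k)·g_1(k)·h(6−k) = 1·1·(-224) + 6·(-2)·48 + 15·4·8 + 20·(-8)·(-8) + 6·(-32)·2 + 1·64·1 = −224 − 576 + 480 + 1280 − 384 + 64 = 640.

640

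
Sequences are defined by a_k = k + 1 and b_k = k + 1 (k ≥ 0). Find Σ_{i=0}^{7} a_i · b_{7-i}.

The convolution is the t^7 coefficient of A(t)B(t).
Σ = 1·8 + 2·7 + 3·6 + 4·5 + 5·4 + 6·3 + 7·2 + 8·1 = 120.

120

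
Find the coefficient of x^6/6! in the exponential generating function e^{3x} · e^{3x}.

46656

The EGF product rule gives c_6 = Σ_{k_1+k_2=6} C(6; k_1,k_2) · ∏ g_i(k_i), where e^{3x} gives (3)^k; e^{3x} gives (3)^k.
g_1(k) for k = 0…6: 1, 3, 9, 27, 81, 243, 729.
g_2(k) for k = 0…6: 1, 3, 9, 27, 81, 243, 729.
c_6 = Σ_k C(6,k)·g_1(k)·g_2(6−k) = 1·1·729 + 6·3·243 + 15·9·81 + 20·27·27 + 15·81·9 + 6·243·3 + 1·729·1 = 729 + 4374 + 10935 + 14580 + 10935 + 4374 + 729 = 46656.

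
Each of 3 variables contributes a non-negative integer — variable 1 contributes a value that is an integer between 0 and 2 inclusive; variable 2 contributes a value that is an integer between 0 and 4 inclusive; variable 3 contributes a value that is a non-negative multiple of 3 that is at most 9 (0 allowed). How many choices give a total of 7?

The generating function for the choices is (1 + q + q²)·(1 + q + q² + q³ + q⁴)·(1 + q³ + q⁶ + q⁹); the count is [q⁷].
(1 + q + q²) has coefficients 1,1,1 for degrees 0…2.
(1 + q + q² + q³ + q⁴) has coefficients 1,1,1,1,1,0,0,0 for degrees 0…7.
Finally multiplying by (1 + q³ + q⁶ + q⁹), the product of all factors after the first has coefficients 1,1,1,2,2,1,2,2 for degrees 0…7.
[q⁷] = 1·2 + 1·2 + 1·1 = 5.

5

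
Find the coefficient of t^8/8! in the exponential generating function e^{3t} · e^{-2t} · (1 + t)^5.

The EGF product rule gives c_8 = Σ_{k_1+k_2+k_3=8} C(8; k_1,k_2,k_3) · ∏ g_i(k_i), where e^{3t} gives (3)^k; e^{-2t} gives (-2)^k; (1+t)^5 gives the falling factorial (5)_k.
g_1(k) for k = 0…8: 1, 3, 9, 27, 81, 243, 729, 2187, 6561.
g_2(k) for k = 0…8: 1, -2, 4, -8, 16, -32, 64, -128, 256.
g_3(k) for k = 0…8: 1, 5, 20, 60, 120, 120, 0, 0, 0.
First combine the last two factors: h(k) = Σ_j C(k,j)·g_2(j)·g_3(k−j) for k = 0…8: 1, 3, 4, -8, -24, 88, 64, -1248, 4096.
c_8 = Σ_k C(8,k)·g_1(k)·h(8−k) = 1·1·4096 + 8·3·(-1248) + 28·9·64 + 56·27·88 + 70·81·(-24) + 56·243·(-8) + 28·729·4 + 8·2187·3 + 1·6561·1 = 4096 − 29952 + 16128 + 133056 − 136080 − 108864 + 81648 + 52488 + 6561 = 19081.

19081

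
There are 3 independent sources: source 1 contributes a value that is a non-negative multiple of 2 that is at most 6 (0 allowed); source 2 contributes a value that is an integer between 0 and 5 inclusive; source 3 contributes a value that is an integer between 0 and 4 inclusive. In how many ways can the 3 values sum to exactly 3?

6

The generating function for the choices is (1 + x² + x⁴ + x⁶)·(1 + x + x² + x³ + x⁴ + x⁵)·(1 + x + x² + x³ + x⁴); the count is [x³].
(1 + x² + x⁴ + x⁶) has coefficients 1,0,1,0 for degrees 0…3.
(1 + x + x² + x³ + x⁴ + x⁵) has coefficients 1,1,1,1 for degrees 0…3.
Finally multiplying by (1 + x + x² + x³ + x⁴), the product of all factors after the first has coefficients 1,2,3,4 for degrees 0…3.
[x³] = 1·4 + 1·2 = 6.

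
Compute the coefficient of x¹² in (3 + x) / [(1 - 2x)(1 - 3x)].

The denominator gives the recurrence a_n = 5a_(n−1) − 6a_(n−2) for n ≥ 2; the numerator fixes a_0 = 3, a_1 = 16.
Iterating: 3, 16, 62, 214, 698, 2206, 6842, 20974, 63818, 193246, 583322, 1757134, 5285738, so a_12 = 5285738.

5285738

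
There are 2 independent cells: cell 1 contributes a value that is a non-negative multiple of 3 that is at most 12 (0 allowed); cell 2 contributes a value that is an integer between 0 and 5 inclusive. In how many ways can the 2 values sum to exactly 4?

2

The generating function for the choices is (1 + x³ + x⁶ + x⁹ + x¹²)·(1 + x + x² + x³ + x⁴ + x⁵); the count is [x⁴].
(1 + x³ + x⁶ + x⁹ + x¹²) has coefficients 1,0,0,1,0 for degrees 0…4.
(1 + x + x² + x³ + x⁴ + x⁵) has coefficients 1,1,1,1,1 for degrees 0…4.
[x⁴] = 1·1 + 1·1 = 2.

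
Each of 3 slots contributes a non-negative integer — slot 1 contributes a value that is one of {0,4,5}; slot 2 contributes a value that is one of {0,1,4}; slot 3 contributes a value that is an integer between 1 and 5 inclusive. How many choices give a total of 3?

The generating function for the choices is (1 + q⁴ + q⁵)·(1 + q + q⁴)·(q + q² + q³ + q⁴ + q⁵); the count is [q³].
(1 + q⁴ + q⁵) has coefficients 1,0,0,0 for degrees 0…3.
(1 + q + q⁴) has coefficients 1,1,0,0 for degrees 0…3.
Finally multiplying by (q + q² + q³ + q⁴ + q⁵), the product of all factors after the first has coefficients 0,1,2,2 for degrees 0…3.
[q³] = 1·2 = 2.

2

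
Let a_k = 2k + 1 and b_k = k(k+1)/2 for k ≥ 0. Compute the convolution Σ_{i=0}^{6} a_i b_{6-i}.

196

This is [x^6] in the product of the two ordinary generating functions.
Σ = 1·21 + 3·15 + 5·10 + 7·6 + 9·3 + 11·1 + 13·0 = 196.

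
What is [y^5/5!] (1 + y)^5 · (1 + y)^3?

6720

The EGF product rule gives c_5 = Σ_{k_1+k_2=5} C(5; k_1,k_2) · ∏ g_i(k_i), where (1+y)^5 gives the falling factorial (5)_k; (1+y)^3 gives the falling factorial (3)_k.
g_1(k) for k = 0…5: 1, 5, 20, 60, 120, 120.
g_2(k) for k = 0…5: 1, 3, 6, 6, 0, 0.
c_5 = Σ_k C(5,k)·g_1(k)·g_2(5−k) = 10·20·6 + 10·60·6 + 5·120·3 + 1·120·1 = 1200 + 3600 + 1800 + 120 = 6720.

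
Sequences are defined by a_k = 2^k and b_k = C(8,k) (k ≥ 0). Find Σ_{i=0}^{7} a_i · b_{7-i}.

3280

Write out a_i and b_{7-i} for i = 0,…,7 and sum the products.
Σ = 1·8 + 2·28 + 4·56 + 8·70 + 16·56 + 32·28 + 64·8 + 128·1 = 3280.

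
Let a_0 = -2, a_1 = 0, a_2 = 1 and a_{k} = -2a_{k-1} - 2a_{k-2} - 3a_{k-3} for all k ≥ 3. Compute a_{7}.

The ordinary generating function has denominator 1 + 2t + 2t^2 + 3t^3.
Iterating the recurrence: a_0,…,a_{7} = -2, 0, 1, 4, -10, 9, -10, 32.

32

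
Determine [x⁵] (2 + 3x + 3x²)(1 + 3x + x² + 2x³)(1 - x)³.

(2 + 3x + 3x²) has coefficients 2,3,3 for degrees 0…2.
(1 + 3x + x² + 2x³) has coefficients 1,3,1,2,0,0 for degrees 0…5.
Finally multiplying by (1 - x)³, the product of all factors after the first has coefficients 1,0,-5,7,-6,5 for degrees 0…5.
[x⁵] = 2·5 + 3·(-6) + 3·7 = 13.

13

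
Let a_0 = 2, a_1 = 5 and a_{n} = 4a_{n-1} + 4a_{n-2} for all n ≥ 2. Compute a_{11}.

39134208

The ordinary generating function has denominator 1 - 4q - 4q^2.
Iterating the recurrence: a_0,…,a_{11} = 2, 5, 28, 132, 640, 3088, 14912, 72000, 347648, 1678592, 8104960, 39134208.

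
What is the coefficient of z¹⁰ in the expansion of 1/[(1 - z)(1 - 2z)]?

2047

Partial fractions give a closed form: a_n = (-1)·1^n + (2)·2^n.
At n = 10: a_10 = 2047.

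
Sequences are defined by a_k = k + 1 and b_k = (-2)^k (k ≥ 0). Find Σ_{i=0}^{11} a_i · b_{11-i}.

-906

The convolution is the x^11 coefficient of A(x)B(x).
Σ = 1·(-2048) + 2·1024 + 3·(-512) + 4·256 + 5·(-128) + 6·64 + 7·(-32) + 8·16 + 9·(-8) + 10·4 + 11·(-2) + 12·1 = -906.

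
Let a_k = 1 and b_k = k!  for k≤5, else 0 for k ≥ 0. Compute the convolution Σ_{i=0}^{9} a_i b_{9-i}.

154

The convolution is the t^9 coefficient of A(t)B(t).
Σ = 1·0 + 1·0 + 1·0 + 1·0 + 1·120 + 1·24 + 1·6 + 1·2 + 1·1 + 1·1 = 154.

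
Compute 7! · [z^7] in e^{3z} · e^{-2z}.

1

The EGF product rule gives c_7 = Σ_{k_1+k_2=7} C(7; k_1,k_2) · ∏ g_i(k_i), where e^{3z} gives (3)^k; e^{-2z} gives (-2)^k.
g_1(k) for k = 0…7: 1, 3, 9, 27, 81, 243, 729, 2187.
g_2(k) for k = 0…7: 1, -2, 4, -8, 16, -32, 64, -128.
c_7 = Σ_k C(7,k)·g_1(k)·g_2(7−k) = 1·1·(-128) + 7·3·64 + 21·9·(-32) + 35·27·16 + 35·81·(-8) + 21·243·4 + 7·729·(-2) + 1·2187·1 = −128 + 1344 − 6048 + 15120 − 22680 + 20412 − 10206 + 2187 = 1.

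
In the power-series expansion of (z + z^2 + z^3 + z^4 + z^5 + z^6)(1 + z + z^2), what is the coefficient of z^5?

(z + z^2 + z^3 + z^4 + z^5 + z^6) has coefficients 0,1,1,1,1,1 for degrees 0…5.
(1 + z + z^2) has coefficients 1,1,1,0,0,0 for degrees 0…5.
[z^5] = 1·0 + 1·0 + 1·1 + 1·1 + 1·1 = 3.

3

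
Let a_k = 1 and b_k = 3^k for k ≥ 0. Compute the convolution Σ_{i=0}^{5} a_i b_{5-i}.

This is [x^5] in the product of the two ordinary generating functions.
Σ = 1·243 + 1·81 + 1·27 + 1·9 + 1·3 + 1·1 = 364.

364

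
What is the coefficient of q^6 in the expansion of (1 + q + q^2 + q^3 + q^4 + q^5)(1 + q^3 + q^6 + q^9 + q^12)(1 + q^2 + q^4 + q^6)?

(1 + q + q^2 + q^3 + q^4 + q^5) has coefficients 1,1,1,1,1,1 for degrees 0…5.
(1 + q^3 + q^6 + q^9 + q^12) has coefficients 1,0,0,1,0,0,1 for degrees 0…6.
Finally multiplying by (1 + q^2 + q^4 + q^6), the product of all factors after the first has coefficients 1,0,1,1,1,1,2 for degrees 0…6.
[q^6] = 1·2 + 1·1 + 1·1 + 1·1 + 1·1 + 1·0 = 6.

6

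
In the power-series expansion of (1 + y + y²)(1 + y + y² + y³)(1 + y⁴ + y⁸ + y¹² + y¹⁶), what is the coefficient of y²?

3

(1 + y + y²) has coefficients 1,1,1 for degrees 0…2.
(1 + y + y² + y³) has coefficients 1,1,1 for degrees 0…2.
Finally multiplying by (1 + y⁴ + y⁸ + y¹² + y¹⁶), the product of all factors after the first has coefficients 1,1,1 for degrees 0…2.
[y²] = 1·1 + 1·1 + 1·1 = 3.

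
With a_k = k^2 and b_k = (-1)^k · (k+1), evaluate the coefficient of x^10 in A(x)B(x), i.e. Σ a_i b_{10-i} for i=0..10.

30

Write out a_i and b_{10-i} for i = 0,…,10 and sum the products.
Σ = 0·11 + 1·(-10) + 4·9 + 9·(-8) + 16·7 + 25·(-6) + 36·5 + 49·(-4) + 64·3 + 81·(-2) + 100·1 = 30.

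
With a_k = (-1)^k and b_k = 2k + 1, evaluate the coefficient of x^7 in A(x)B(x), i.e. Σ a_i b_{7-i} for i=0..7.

This is [x^7] in the product of the two ordinary generating functions.
Σ = 1·15 − 1·13 + 1·11 − 1·9 + 1·7 − 1·5 + 1·3 − 1·1 = 8.

8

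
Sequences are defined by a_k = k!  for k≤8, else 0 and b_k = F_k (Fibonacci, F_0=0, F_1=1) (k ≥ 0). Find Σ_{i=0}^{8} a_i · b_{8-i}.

This is [x^8] in the product of the two ordinary generating functions.
Σ = 1·21 + 1·13 + 2·8 + 6·5 + 24·3 + 120·2 + 720·1 + 5040·1 + 40320·0 = 6152.

6152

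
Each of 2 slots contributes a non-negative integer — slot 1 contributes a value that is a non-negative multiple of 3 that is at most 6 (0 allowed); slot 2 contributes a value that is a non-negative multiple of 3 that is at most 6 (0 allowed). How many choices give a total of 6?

3

The generating function for the choices is (1 + x^3 + x^6)·(1 + x^3 + x^6); the count is [x^6].
(1 + x^3 + x^6) has coefficients 1,0,0,1,0,0,1 for degrees 0…6.
(1 + x^3 + x^6) has coefficients 1,0,0,1,0,0,1 for degrees 0…6.
[x^6] = 1·1 + 1·1 + 1·1 = 3.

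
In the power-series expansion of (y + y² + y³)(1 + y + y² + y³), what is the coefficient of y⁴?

3

(y + y² + y³) has coefficients 0,1,1,1 for degrees 0…3.
(1 + y + y² + y³) has coefficients 1,1,1,1,0 for degrees 0…4.
[y⁴] = 1·1 + 1·1 + 1·1 = 3.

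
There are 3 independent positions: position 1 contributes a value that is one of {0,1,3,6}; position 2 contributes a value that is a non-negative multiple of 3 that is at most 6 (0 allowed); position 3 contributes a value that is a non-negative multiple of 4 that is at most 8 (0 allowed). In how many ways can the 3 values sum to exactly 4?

2

The generating function for the choices is (1 + z + z^3 + z^6)·(1 + z^3 + z^6)·(1 + z^4 + z^8); the count is [z^4].
(1 + z + z^3 + z^6) has coefficients 1,1,0,1,0 for degrees 0…4.
(1 + z^3 + z^6) has coefficients 1,0,0,1,0 for degrees 0…4.
Finally multiplying by (1 + z^4 + z^8), the product of all factors after the first has coefficients 1,0,0,1,1 for degrees 0…4.
[z^4] = 1·1 + 1·1 + 1·0 = 2.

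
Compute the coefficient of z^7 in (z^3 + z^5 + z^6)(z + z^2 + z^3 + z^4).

(z^3 + z^5 + z^6) has coefficients 0,0,0,1,0,1,1 for degrees 0…6.
(z + z^2 + z^3 + z^4) has coefficients 0,1,1,1,1,0,0,0 for degrees 0…7.
[z^7] = 1·1 + 1·1 + 1·1 = 3.

3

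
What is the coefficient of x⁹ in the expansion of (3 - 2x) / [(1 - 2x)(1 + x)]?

681

Partial fractions give a closed form: a_n = (4/3)·2^n + (5/3)·(-1)^n.
At n = 9: a_9 = 681.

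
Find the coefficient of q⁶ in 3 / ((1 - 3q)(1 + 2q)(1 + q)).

The denominator gives the recurrence a_n = 7a_(n−2) + 6a_(n−3) for n ≥ 3; the numerator fixes a_0 = 3, a_1 = 0, a_2 = 21.
Iterating: 3, 0, 21, 18, 147, 252, 1137, so a_6 = 1137.

1137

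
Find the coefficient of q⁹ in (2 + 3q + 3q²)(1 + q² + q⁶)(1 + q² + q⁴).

(2 + 3q + 3q²) has coefficients 2,3,3 for degrees 0…2.
(1 + q² + q⁶) has coefficients 1,0,1,0,0,0,1,0,0,0 for degrees 0…9.
Finally multiplying by (1 + q² + q⁴), the product of all factors after the first has coefficients 1,0,2,0,2,0,2,0,1,0 for degrees 0…9.
[q⁹] = 2·0 + 3·1 + 3·0 = 3.

3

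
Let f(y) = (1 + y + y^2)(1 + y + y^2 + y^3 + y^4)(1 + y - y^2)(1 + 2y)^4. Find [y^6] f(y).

(1 + y + y^2) has coefficients 1,1,1 for degrees 0…2.
(1 + y + y^2 + y^3 + y^4) has coefficients 1,1,1,1,1,0,0 for degrees 0…6.
Multiplying by (1 + y - y^2) gives running coefficients 1,2,1,1,1,0,-1 for degrees 0…6.
Finally multiplying by (1 + 2y)^4, the product of all factors after the first has coefficients 1,10,41,89,113,96,71 for degrees 0…6.
[y^6] = 1·71 + 1·96 + 1·113 = 280.

280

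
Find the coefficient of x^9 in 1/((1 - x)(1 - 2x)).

Partial fractions give a closed form: a_n = (-1)·1^n + (2)·2^n.
At n = 9: a_9 = 1023.

1023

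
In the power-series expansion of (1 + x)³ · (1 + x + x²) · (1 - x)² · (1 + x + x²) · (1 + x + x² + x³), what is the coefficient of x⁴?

(1 + x)³ has coefficients 1,3,3,1 for degrees 0…3.
(1 + x + x²) has coefficients 1,1,1,0,0 for degrees 0…4.
Multiplying by (1 - x)² gives running coefficients 1,-1,0,-1,1 for degrees 0…4.
Multiplying by (1 + x + x²) gives running coefficients 1,0,0,-2,0 for degrees 0…4.
Finally multiplying by (1 + x + x² + x³), the product of all factors after the first has coefficients 1,1,1,-1,-2 for degrees 0…4.
[x⁴] = 1·(-2) + 3·(-1) + 3·1 + 1·1 = -1.

-1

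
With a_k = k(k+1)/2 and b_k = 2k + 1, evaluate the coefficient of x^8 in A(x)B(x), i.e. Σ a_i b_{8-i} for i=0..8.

540

Write out a_i and b_{8-i} for i = 0,…,8 and sum the products.
Σ = 0·17 + 1·15 + 3·13 + 6·11 + 10·9 + 15·7 + 21·5 + 28·3 + 36·1 = 540.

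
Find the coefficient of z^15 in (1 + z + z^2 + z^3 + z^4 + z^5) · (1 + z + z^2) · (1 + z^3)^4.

(1 + z + z^2 + z^3 + z^4 + z^5) has coefficients 1,1,1,1,1,1 for degrees 0…5.
(1 + z + z^2) has coefficients 1,1,1,0,0,0,0,0,0,0,0,0,0,0,0,0 for degrees 0…15.
Finally multiplying by (1 + z^3)^4, the product of all factors after the first has coefficients 1,1,1,4,4,4,6,6,6,4,4,4,1,1,1,0 for degrees 0…15.
[z^15] = 1·0 + 1·1 + 1·1 + 1·1 + 1·4 + 1·4 = 11.

11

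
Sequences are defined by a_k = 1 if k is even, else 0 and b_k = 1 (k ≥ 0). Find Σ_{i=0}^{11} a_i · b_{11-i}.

This is [x^11] in the product of the two ordinary generating functions.
Σ = 1·1 + 0·1 + 1·1 + 0·1 + 1·1 + 0·1 + 1·1 + 0·1 + 1·1 + 0·1 + 1·1 + 0·1 = 6.

6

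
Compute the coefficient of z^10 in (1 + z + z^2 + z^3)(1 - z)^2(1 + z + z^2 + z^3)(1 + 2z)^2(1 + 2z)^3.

(1 + z + z^2 + z^3) has coefficients 1,1,1,1 for degrees 0…3.
(1 - z)^2 has coefficients 1,-2,1,0,0,0,0,0,0,0,0 for degrees 0…10.
Multiplying by (1 + z + z^2 + z^3) gives running coefficients 1,-1,0,0,-1,1,0,0,0,0,0 for degrees 0…10.
Multiplying by (1 + 2z)^2 gives running coefficients 1,3,0,-4,-1,-3,0,4,0,0,0 for degrees 0…10.
Finally multiplying by (1 + 2z)^3, the product of all factors after the first has coefficients 1,9,30,40,-1,-57,-62,-40,0,48,32 for degrees 0…10.
[z^10] = 1·32 + 1·48 + 1·0 + 1·(-40) = 40.

40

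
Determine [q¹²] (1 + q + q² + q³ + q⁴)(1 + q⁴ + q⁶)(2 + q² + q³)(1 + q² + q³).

(1 + q + q² + q³ + q⁴) has coefficients 1,1,1,1,1 for degrees 0…4.
(1 + q⁴ + q⁶) has coefficients 1,0,0,0,1,0,1,0,0,0,0,0,0 for degrees 0…12.
Multiplying by (2 + q² + q³) gives running coefficients 2,0,1,1,2,0,3,1,1,1,0,0,0 for degrees 0…12.
Finally multiplying by (1 + q² + q³), the product of all factors after the first has coefficients 2,0,3,3,3,2,6,3,4,5,2,2,1 for degrees 0…12.
[q¹²] = 1·1 + 1·2 + 1·2 + 1·5 + 1·4 = 14.

14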